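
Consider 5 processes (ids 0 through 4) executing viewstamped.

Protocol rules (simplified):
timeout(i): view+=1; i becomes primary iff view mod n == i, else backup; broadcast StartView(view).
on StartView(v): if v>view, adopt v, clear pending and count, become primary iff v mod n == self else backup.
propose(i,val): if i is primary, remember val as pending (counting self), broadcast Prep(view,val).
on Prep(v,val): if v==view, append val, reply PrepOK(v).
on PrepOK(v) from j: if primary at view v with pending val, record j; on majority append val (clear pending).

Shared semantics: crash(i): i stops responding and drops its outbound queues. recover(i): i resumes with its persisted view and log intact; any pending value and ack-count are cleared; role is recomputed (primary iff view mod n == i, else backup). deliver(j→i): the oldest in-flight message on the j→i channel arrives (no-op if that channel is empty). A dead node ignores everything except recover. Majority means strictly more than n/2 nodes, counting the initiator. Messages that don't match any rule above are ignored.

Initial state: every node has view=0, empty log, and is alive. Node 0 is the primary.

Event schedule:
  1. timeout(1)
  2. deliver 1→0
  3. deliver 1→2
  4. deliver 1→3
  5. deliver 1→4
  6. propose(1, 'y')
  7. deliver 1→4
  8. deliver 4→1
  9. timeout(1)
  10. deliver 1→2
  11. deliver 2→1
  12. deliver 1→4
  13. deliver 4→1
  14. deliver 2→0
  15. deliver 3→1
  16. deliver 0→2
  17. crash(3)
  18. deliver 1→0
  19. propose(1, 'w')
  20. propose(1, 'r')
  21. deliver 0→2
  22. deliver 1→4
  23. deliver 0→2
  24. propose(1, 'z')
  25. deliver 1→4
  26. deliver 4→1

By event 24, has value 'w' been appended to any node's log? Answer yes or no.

no

[1] timeout(1) → N1(prim v1 [-])
[2] deliver 1→0 → N0(back v1 [-])
[3] deliver 1→2 → N2(back v1 [-])
[4] deliver 1→3 → N3(back v1 [-])
[5] deliver 1→4 → N4(back v1 [-])
[6] propose(1,'y') → ∅
[7] deliver 1→4 → N4(back v1 [y])
[8] deliver 4→1 → ∅
[9] timeout(1) → N1(back v2 [-])
[10] deliver 1→2 → N2(back v1 [y])
[11] deliver 2→1 → ∅
[12] deliver 1→4 → N4(back v2 [y])
[13] deliver 4→1 → ∅
[14] deliver 2→0 → ∅
[15] deliver 3→1 → ∅
[16] deliver 0→2 → ∅
[17] crash(3) → N3(✗back v1 [-])
[18] deliver 1→0 → N0(back v1 [y])
[19] propose(1,'w') → ∅
[20] propose(1,'r') → ∅
[21] deliver 0→2 → ∅
[22] deliver 1→4 → ∅
[23] deliver 0→2 → ∅
[24] propose(1,'z') → ∅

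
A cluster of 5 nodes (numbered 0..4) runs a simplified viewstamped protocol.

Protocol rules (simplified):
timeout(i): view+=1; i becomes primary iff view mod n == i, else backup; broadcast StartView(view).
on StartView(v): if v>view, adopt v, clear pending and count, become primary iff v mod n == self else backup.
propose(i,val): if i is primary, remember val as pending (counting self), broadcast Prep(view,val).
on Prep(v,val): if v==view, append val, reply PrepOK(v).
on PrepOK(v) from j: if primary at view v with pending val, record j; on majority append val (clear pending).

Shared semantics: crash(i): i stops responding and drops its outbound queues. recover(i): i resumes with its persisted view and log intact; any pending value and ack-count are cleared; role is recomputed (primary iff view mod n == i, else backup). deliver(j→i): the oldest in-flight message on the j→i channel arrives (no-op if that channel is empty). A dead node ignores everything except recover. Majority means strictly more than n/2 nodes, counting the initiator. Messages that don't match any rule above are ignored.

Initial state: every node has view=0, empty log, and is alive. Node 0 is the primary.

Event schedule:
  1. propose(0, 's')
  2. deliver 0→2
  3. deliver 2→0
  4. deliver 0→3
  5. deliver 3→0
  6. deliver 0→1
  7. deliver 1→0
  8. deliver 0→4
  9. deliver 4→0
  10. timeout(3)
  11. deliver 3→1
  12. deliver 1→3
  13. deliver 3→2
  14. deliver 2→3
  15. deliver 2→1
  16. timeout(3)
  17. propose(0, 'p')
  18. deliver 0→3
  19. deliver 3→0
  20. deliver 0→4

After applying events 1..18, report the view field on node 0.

e1 propose(0,'s'): ·
e2 deliver 0→2: 2[back,v=0,s]
e3 deliver 2→0: ·
e4 deliver 0→3: 3[back,v=0,s]
e5 deliver 3→0: 0[prim,v=0,s]
e6 deliver 0→1: 1[back,v=0,s]
e7 deliver 1→0: ·
e8 deliver 0→4: 4[back,v=0,s]
e9 deliver 4→0: ·
e10 timeout(3): 3[back,v=1,s]
e11 deliver 3→1: 1[prim,v=1,s]
e12 deliver 1→3: ·
e13 deliver 3→2: 2[back,v=1,s]
e14 deliver 2→3: ·
e15 deliver 2→1: ·
e16 timeout(3): 3[back,v=2,s]
e17 propose(0,'p'): ·
e18 deliver 0→3: ·

0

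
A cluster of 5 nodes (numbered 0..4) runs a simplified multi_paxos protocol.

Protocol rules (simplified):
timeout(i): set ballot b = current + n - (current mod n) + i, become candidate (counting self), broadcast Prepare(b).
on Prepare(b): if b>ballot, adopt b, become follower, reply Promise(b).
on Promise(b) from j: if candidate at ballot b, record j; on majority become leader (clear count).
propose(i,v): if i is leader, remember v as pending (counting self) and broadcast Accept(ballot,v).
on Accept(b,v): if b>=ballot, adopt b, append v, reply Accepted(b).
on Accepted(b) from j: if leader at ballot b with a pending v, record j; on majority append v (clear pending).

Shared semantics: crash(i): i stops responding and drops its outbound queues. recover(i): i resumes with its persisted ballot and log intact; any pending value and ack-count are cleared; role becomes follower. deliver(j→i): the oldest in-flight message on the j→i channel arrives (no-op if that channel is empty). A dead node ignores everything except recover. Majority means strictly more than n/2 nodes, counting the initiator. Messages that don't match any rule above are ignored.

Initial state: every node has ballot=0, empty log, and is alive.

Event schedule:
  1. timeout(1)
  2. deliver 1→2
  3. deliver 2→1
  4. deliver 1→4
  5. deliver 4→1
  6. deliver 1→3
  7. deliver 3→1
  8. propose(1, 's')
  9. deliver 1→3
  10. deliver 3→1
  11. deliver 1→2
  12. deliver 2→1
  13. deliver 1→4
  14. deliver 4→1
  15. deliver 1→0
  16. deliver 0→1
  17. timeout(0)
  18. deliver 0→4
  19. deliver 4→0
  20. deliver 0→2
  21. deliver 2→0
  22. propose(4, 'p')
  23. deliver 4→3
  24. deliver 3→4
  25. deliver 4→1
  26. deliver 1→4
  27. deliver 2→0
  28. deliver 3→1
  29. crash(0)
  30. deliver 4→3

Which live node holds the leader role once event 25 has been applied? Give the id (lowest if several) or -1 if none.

0

after 1 — timeout(1): n1:cand/b6/[-]
after 2 — deliver 1→2: n2:foll/b6/[-]
after 3 — deliver 2→1: ·
after 4 — deliver 1→4: n4:foll/b6/[-]
after 5 — deliver 4→1: n1:lead/b6/[-]
after 6 — deliver 1→3: n3:foll/b6/[-]
after 7 — deliver 3→1: ·
after 8 — propose(1,'s'): ·
after 9 — deliver 1→3: n3:foll/b6/[s]
after 10 — deliver 3→1: ·
after 11 — deliver 1→2: n2:foll/b6/[s]
after 12 — deliver 2→1: n1:lead/b6/[s]
after 13 — deliver 1→4: n4:foll/b6/[s]
after 14 — deliver 4→1: ·
after 15 — deliver 1→0: n0:foll/b6/[-]
after 16 — deliver 0→1: ·
after 17 — timeout(0): n0:cand/b10/[-]
after 18 — deliver 0→4: n4:foll/b10/[s]
after 19 — deliver 4→0: ·
after 20 — deliver 0→2: n2:foll/b10/[s]
after 21 — deliver 2→0: n0:lead/b10/[-]
after 22 — propose(4,'p'): ·
after 23 — deliver 4→3: ·
after 24 — deliver 3→4: ·
after 25 — deliver 4→1: ·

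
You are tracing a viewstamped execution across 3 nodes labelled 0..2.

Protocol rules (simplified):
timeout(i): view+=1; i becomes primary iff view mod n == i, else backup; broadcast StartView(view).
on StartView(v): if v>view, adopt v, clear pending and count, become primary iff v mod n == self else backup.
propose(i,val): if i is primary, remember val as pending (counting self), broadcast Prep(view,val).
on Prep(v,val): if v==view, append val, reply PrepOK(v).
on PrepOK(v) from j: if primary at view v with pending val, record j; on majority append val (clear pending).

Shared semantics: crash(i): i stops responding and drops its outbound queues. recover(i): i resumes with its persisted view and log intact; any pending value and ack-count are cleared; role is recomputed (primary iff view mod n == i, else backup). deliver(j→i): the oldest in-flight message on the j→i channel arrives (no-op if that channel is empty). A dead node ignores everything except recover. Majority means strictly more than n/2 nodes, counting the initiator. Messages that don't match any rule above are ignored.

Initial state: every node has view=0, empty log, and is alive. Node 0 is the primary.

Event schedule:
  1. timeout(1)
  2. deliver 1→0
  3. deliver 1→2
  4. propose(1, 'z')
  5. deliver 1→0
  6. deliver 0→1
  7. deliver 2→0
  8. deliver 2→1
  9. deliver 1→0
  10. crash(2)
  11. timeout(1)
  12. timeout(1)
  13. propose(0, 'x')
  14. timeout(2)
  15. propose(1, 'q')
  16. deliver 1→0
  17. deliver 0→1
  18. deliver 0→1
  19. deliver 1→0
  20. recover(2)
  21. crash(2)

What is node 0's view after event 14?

1

after 1 — timeout(1): n1:prim/v1/[-]
after 2 — deliver 1→0: n0:back/v1/[-]
after 3 — deliver 1→2: n2:back/v1/[-]
after 4 — propose(1,'z'): ·
after 5 — deliver 1→0: n0:back/v1/[z]
after 6 — deliver 0→1: n1:prim/v1/[z]
after 7 — deliver 2→0: ·
after 8 — deliver 2→1: ·
after 9 — deliver 1→0: ·
after 10 — crash(2): n2:✗back/v1/[-]
after 11 — timeout(1): n1:back/v2/[z]
after 12 — timeout(1): n1:back/v3/[z]
after 13 — propose(0,'x'): ·
after 14 — timeout(2): ·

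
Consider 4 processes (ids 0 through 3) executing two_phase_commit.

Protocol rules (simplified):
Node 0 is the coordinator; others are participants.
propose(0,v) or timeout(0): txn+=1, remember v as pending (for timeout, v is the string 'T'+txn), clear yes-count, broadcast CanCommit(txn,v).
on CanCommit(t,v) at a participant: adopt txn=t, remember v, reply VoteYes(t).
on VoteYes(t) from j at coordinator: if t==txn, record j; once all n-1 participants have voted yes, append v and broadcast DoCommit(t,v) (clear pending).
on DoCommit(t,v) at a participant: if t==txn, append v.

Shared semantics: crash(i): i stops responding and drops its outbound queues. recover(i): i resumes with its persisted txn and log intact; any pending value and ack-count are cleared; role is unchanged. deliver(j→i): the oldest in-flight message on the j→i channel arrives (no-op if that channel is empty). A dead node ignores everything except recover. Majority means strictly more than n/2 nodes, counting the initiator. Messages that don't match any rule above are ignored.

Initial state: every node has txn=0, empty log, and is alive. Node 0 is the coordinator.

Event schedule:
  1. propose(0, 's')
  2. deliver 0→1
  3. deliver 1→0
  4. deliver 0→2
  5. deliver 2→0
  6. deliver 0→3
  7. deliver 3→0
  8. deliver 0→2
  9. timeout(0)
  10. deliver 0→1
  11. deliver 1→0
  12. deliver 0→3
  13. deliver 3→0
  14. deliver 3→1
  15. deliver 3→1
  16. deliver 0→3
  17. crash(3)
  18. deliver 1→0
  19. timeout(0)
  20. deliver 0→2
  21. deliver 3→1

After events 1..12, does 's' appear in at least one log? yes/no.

yes

e1 propose(0,'s'): 0[coor,t=1,-]
e2 deliver 0→1: 1[part,t=1,-]
e3 deliver 1→0: ·
e4 deliver 0→2: 2[part,t=1,-]
e5 deliver 2→0: ·
e6 deliver 0→3: 3[part,t=1,-]
e7 deliver 3→0: 0[coor,t=1,s]
e8 deliver 0→2: 2[part,t=1,s]
e9 timeout(0): 0[coor,t=2,s]
e10 deliver 0→1: 1[part,t=1,s]
e11 deliver 1→0: ·
e12 deliver 0→3: 3[part,t=1,s]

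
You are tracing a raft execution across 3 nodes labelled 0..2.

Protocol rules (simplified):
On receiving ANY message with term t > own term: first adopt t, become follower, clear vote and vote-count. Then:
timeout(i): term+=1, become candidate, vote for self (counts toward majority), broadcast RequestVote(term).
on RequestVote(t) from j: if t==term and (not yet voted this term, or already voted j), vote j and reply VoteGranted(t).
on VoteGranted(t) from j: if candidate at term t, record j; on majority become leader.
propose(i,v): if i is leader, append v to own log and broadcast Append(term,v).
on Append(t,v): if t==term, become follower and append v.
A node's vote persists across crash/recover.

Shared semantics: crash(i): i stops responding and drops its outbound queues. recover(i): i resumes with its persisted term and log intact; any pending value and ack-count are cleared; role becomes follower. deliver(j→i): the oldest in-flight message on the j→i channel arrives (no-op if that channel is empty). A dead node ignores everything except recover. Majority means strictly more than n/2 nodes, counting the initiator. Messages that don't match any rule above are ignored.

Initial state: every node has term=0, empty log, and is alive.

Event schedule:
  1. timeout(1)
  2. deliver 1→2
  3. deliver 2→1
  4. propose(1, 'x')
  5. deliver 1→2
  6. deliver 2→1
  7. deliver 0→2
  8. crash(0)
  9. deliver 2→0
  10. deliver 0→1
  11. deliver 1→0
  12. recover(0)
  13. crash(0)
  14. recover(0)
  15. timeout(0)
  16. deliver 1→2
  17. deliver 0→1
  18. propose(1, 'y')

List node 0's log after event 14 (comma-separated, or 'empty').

empty

after 1 — timeout(1): n1:cand/t1/[-]
after 2 — deliver 1→2: n2:foll/t1/[-]
after 3 — deliver 2→1: n1:lead/t1/[-]
after 4 — propose(1,'x'): n1:lead/t1/[x]
after 5 — deliver 1→2: n2:foll/t1/[x]
after 6 — deliver 2→1: ·
after 7 — deliver 0→2: ·
after 8 — crash(0): n0:✗foll/t0/[-]
after 9 — deliver 2→0: ·
after 10 — deliver 0→1: ·
after 11 — deliver 1→0: ·
after 12 — recover(0): n0:foll/t0/[-]
after 13 — crash(0): n0:✗foll/t0/[-]
after 14 — recover(0): n0:foll/t0/[-]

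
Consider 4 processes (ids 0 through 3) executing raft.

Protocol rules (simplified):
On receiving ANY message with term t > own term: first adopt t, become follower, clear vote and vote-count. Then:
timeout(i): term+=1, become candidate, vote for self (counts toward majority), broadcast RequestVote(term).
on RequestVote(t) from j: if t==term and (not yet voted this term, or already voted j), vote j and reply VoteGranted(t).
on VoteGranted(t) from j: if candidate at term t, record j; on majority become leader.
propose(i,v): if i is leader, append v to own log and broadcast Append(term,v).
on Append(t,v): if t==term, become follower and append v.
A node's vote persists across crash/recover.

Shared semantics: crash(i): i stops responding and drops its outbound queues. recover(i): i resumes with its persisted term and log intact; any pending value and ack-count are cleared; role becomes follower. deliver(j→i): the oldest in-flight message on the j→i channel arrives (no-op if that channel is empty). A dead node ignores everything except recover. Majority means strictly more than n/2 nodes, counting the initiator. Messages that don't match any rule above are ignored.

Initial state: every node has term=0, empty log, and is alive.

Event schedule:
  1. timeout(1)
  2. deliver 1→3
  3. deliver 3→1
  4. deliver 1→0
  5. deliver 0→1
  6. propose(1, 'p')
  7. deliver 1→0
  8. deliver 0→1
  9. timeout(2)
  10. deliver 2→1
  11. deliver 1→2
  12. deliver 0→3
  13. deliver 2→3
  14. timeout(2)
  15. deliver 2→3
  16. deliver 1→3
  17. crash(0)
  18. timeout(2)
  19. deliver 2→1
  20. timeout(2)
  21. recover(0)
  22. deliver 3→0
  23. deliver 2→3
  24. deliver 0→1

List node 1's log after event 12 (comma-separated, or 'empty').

after 1 — timeout(1): n1:cand/t1/[-]
after 2 — deliver 1→3: n3:foll/t1/[-]
after 3 — deliver 3→1: ·
after 4 — deliver 1→0: n0:foll/t1/[-]
after 5 — deliver 0→1: n1:lead/t1/[-]
after 6 — propose(1,'p'): n1:lead/t1/[p]
after 7 — deliver 1→0: n0:foll/t1/[p]
after 8 — deliver 0→1: ·
after 9 — timeout(2): n2:cand/t1/[-]
after 10 — deliver 2→1: ·
after 11 — deliver 1→2: ·
after 12 — deliver 0→3: ·

p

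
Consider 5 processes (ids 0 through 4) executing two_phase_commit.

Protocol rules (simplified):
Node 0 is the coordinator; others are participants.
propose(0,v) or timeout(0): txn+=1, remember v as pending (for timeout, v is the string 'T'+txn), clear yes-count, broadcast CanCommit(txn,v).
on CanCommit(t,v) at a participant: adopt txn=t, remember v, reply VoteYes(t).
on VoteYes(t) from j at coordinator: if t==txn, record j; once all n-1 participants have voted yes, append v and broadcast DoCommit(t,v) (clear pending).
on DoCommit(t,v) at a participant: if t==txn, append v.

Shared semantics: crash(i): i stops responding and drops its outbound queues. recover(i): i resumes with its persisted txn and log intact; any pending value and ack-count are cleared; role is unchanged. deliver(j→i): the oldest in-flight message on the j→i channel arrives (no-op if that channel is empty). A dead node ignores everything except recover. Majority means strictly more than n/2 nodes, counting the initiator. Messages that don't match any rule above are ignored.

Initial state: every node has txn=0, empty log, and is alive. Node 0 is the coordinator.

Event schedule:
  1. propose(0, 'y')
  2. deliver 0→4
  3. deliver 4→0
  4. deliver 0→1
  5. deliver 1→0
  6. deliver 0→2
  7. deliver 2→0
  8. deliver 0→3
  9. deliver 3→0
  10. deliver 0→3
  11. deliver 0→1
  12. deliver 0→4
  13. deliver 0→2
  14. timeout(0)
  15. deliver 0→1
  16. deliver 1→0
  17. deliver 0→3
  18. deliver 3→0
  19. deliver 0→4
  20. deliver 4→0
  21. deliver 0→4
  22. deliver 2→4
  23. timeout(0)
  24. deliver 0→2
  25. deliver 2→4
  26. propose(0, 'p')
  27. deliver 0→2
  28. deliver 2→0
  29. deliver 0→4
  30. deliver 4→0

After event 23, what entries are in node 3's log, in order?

[1] propose(0,'y') → N0(coor t1 [-])
[2] deliver 0→4 → N4(part t1 [-])
[3] deliver 4→0 → ∅
[4] deliver 0→1 → N1(part t1 [-])
[5] deliver 1→0 → ∅
[6] deliver 0→2 → N2(part t1 [-])
[7] deliver 2→0 → ∅
[8] deliver 0→3 → N3(part t1 [-])
[9] deliver 3→0 → N0(coor t1 [y])
[10] deliver 0→3 → N3(part t1 [y])
[11] deliver 0→1 → N1(part t1 [y])
[12] deliver 0→4 → N4(part t1 [y])
[13] deliver 0→2 → N2(part t1 [y])
[14] timeout(0) → N0(coor t2 [y])
[15] deliver 0→1 → N1(part t2 [y])
[16] deliver 1→0 → ∅
[17] deliver 0→3 → N3(part t2 [y])
[18] deliver 3→0 → ∅
[19] deliver 0→4 → N4(part t2 [y])
[20] deliver 4→0 → ∅
[21] deliver 0→4 → ∅
[22] deliver 2→4 → ∅
[23] timeout(0) → N0(coor t3 [y])

y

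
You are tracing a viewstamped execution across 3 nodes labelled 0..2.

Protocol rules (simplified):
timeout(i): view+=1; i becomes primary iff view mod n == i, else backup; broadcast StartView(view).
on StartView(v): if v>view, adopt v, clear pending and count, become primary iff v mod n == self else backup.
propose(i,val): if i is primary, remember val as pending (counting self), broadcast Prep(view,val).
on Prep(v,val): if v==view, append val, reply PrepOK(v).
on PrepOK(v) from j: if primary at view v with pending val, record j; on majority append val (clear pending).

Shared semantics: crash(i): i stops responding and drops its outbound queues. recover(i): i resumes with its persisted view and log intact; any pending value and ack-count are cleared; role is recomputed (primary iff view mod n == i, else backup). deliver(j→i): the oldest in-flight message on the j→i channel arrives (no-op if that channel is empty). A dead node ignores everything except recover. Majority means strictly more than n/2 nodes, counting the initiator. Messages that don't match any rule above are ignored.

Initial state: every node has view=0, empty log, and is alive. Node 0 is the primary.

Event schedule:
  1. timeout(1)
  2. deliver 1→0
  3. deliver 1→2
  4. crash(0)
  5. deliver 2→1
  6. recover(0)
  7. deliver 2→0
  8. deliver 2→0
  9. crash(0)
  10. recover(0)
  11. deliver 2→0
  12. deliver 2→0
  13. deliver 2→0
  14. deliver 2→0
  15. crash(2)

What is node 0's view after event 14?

[1] timeout(1) → N1(prim v1 [-])
[2] deliver 1→0 → N0(back v1 [-])
[3] deliver 1→2 → N2(back v1 [-])
[4] crash(0) → N0(✗back v1 [-])
[5] deliver 2→1 → ∅
[6] recover(0) → N0(back v1 [-])
[7] deliver 2→0 → ∅
[8] deliver 2→0 → ∅
[9] crash(0) → N0(✗back v1 [-])
[10] recover(0) → N0(back v1 [-])
[11] deliver 2→0 → ∅
[12] deliver 2→0 → ∅
[13] deliver 2→0 → ∅
[14] deliver 2→0 → ∅

1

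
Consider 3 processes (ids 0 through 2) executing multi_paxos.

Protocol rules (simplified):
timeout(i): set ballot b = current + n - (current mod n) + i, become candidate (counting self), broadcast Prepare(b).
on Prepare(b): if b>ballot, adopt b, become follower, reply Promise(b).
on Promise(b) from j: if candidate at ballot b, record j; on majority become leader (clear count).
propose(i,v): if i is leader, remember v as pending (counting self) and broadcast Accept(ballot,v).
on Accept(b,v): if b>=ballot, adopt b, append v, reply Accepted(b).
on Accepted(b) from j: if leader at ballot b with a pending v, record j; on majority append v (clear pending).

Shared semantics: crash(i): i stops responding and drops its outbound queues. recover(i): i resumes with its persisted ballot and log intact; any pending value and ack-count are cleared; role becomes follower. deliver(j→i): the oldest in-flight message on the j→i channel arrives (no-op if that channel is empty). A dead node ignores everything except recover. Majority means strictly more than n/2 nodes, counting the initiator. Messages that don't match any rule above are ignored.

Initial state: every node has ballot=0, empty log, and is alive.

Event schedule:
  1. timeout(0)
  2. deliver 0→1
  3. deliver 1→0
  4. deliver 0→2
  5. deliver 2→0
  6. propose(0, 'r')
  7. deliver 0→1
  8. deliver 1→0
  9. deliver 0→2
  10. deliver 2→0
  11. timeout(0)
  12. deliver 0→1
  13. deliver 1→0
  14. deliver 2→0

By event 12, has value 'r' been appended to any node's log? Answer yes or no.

[1] timeout(0) → N0(cand b3 [-])
[2] deliver 0→1 → N1(foll b3 [-])
[3] deliver 1→0 → N0(lead b3 [-])
[4] deliver 0→2 → N2(foll b3 [-])
[5] deliver 2→0 → ∅
[6] propose(0,'r') → ∅
[7] deliver 0→1 → N1(foll b3 [r])
[8] deliver 1→0 → N0(lead b3 [r])
[9] deliver 0→2 → N2(foll b3 [r])
[10] deliver 2→0 → ∅
[11] timeout(0) → N0(cand b6 [r])
[12] deliver 0→1 → N1(foll b6 [r])

yes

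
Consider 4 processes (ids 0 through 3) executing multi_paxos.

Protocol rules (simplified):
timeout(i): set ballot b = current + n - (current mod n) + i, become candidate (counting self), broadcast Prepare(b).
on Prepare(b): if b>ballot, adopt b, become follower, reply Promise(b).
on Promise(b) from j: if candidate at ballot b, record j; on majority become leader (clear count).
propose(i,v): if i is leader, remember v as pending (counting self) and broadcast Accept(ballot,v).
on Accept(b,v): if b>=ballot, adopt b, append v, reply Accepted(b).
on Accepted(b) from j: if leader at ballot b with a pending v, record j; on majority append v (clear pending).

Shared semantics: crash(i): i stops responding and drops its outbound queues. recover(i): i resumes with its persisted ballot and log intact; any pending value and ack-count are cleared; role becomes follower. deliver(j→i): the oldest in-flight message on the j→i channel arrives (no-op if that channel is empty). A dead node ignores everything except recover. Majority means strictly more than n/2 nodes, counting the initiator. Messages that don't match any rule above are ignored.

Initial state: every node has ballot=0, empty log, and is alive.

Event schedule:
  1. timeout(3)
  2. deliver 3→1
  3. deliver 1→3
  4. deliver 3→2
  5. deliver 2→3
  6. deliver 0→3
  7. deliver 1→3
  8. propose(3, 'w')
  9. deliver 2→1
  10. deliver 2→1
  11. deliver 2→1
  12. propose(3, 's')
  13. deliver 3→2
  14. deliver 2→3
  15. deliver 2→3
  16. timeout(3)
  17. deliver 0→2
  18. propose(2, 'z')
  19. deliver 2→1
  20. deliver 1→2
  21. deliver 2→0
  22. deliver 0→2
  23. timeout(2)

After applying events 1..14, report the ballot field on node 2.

7

e1 timeout(3): 3[cand,b=7,-]
e2 deliver 3→1: 1[foll,b=7,-]
e3 deliver 1→3: ·
e4 deliver 3→2: 2[foll,b=7,-]
e5 deliver 2→3: 3[lead,b=7,-]
e6 deliver 0→3: ·
e7 deliver 1→3: ·
e8 propose(3,'w'): ·
e9 deliver 2→1: ·
e10 deliver 2→1: ·
e11 deliver 2→1: ·
e12 propose(3,'s'): ·
e13 deliver 3→2: 2[foll,b=7,w]
e14 deliver 2→3: ·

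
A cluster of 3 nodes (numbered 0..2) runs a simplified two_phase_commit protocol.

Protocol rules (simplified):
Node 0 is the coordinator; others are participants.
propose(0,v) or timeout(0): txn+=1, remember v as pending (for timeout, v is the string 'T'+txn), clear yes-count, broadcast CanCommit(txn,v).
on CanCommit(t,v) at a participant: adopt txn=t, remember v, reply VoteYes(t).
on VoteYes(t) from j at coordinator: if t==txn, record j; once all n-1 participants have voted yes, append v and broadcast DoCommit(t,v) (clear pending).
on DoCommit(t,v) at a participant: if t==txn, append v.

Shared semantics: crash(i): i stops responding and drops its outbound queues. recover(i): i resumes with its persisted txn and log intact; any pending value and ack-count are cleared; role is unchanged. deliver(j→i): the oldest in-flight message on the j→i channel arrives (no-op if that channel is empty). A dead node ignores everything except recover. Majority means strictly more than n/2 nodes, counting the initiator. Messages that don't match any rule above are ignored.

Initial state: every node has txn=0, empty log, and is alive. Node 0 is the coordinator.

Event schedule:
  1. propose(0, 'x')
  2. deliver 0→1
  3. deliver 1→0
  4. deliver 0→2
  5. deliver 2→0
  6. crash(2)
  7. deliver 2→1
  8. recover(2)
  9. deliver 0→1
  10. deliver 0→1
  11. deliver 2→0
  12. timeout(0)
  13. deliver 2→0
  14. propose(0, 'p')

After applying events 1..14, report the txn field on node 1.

step 1 propose(0,'x'): 0={coor,t=1,log=-}
step 2 deliver 0→1: 1={part,t=1,log=-}
step 3 deliver 1→0: —
step 4 deliver 0→2: 2={part,t=1,log=-}
step 5 deliver 2→0: 0={coor,t=1,log=x}
step 6 crash(2): 2={✗part,t=1,log=-}
step 7 deliver 2→1: —
step 8 recover(2): 2={part,t=1,log=-}
step 9 deliver 0→1: 1={part,t=1,log=x}
step 10 deliver 0→1: —
step 11 deliver 2→0: —
step 12 timeout(0): 0={coor,t=2,log=x}
step 13 deliver 2→0: —
step 14 propose(0,'p'): 0={coor,t=3,log=x}

1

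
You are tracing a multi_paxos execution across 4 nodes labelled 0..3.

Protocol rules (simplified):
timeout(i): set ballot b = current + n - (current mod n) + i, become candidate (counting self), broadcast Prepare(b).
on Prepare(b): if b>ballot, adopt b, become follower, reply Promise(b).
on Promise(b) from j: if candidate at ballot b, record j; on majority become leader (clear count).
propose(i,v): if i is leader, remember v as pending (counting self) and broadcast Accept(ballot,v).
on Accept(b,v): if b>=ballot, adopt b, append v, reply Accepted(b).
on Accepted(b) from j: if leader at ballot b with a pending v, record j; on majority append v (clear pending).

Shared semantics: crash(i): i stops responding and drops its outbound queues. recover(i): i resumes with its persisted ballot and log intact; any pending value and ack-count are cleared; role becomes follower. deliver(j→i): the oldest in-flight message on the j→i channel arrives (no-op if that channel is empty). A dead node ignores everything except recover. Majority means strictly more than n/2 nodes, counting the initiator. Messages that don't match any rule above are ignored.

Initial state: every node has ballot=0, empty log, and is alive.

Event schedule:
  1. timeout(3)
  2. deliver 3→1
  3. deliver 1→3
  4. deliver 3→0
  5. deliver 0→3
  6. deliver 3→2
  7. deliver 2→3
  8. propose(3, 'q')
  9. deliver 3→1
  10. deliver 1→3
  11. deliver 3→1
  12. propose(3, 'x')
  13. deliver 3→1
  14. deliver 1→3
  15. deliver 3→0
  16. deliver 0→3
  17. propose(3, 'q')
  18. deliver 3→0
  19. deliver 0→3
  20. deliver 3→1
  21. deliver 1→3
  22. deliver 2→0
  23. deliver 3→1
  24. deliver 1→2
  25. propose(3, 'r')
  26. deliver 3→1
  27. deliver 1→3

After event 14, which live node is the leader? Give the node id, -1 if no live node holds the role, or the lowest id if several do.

[1] timeout(3) → N3(cand b7 [-])
[2] deliver 3→1 → N1(foll b7 [-])
[3] deliver 1→3 → ∅
[4] deliver 3→0 → N0(foll b7 [-])
[5] deliver 0→3 → N3(lead b7 [-])
[6] deliver 3→2 → N2(foll b7 [-])
[7] deliver 2→3 → ∅
[8] propose(3,'q') → ∅
[9] deliver 3→1 → N1(foll b7 [q])
[10] deliver 1→3 → ∅
[11] deliver 3→1 → ∅
[12] propose(3,'x') → ∅
[13] deliver 3→1 → N1(foll b7 [q,x])
[14] deliver 1→3 → ∅

3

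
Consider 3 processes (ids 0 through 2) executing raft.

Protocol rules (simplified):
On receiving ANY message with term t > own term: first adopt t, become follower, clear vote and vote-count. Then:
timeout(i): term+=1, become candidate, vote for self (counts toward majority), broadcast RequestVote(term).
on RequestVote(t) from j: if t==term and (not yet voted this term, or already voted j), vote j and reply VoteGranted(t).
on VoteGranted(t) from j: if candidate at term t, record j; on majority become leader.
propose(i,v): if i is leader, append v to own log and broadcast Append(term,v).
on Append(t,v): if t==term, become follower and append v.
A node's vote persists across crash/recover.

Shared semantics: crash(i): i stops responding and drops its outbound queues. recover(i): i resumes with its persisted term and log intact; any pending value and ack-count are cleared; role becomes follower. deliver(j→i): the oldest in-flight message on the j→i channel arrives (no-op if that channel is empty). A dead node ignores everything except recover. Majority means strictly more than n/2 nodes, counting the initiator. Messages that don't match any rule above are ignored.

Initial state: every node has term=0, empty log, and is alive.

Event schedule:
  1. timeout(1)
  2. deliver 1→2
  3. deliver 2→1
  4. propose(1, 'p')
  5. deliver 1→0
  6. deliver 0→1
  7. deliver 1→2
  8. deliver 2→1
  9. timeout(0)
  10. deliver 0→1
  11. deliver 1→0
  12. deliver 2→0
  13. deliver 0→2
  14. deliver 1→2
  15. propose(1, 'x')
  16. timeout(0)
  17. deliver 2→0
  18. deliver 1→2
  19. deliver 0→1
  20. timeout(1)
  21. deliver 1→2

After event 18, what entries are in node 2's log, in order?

1. timeout(1):  <1:cand t1 ->
2. deliver 1→2:  <2:foll t1 ->
3. deliver 2→1:  <1:lead t1 ->
4. propose(1,'p'):  <1:lead t1 p>
5. deliver 1→0:  <0:foll t1 ->
6. deliver 0→1:  nop
7. deliver 1→2:  <2:foll t1 p>
8. deliver 2→1:  nop
9. timeout(0):  <0:cand t2 ->
10. deliver 0→1:  <1:foll t2 p>
11. deliver 1→0:  nop
12. deliver 2→0:  nop
13. deliver 0→2:  <2:foll t2 p>
14. deliver 1→2:  nop
15. propose(1,'x'):  nop
16. timeout(0):  <0:cand t3 ->
17. deliver 2→0:  nop
18. deliver 1→2:  nop

p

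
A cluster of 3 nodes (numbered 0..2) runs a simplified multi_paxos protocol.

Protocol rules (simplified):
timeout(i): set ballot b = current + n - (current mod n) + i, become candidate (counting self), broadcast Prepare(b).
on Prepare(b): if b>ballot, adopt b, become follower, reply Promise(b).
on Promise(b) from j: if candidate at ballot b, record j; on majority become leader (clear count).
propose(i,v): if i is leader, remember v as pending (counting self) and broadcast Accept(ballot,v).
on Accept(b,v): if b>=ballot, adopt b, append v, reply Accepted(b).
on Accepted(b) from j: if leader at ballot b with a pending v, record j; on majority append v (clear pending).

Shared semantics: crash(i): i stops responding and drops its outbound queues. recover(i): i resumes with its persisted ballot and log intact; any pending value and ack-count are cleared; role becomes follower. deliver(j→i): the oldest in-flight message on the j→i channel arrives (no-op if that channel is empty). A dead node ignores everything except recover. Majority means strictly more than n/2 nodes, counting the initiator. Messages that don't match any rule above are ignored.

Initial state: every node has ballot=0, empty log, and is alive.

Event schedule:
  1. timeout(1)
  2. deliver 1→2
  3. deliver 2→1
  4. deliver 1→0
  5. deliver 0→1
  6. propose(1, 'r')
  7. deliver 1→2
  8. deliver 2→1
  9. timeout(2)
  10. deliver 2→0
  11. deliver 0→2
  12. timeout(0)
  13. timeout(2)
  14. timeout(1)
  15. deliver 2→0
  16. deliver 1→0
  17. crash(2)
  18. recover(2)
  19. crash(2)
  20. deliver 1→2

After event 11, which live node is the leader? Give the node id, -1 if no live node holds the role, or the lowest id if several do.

1

1. timeout(1):  <1:cand b4 ->
2. deliver 1→2:  <2:foll b4 ->
3. deliver 2→1:  <1:lead b4 ->
4. deliver 1→0:  <0:foll b4 ->
5. deliver 0→1:  nop
6. propose(1,'r'):  nop
7. deliver 1→2:  <2:foll b4 r>
8. deliver 2→1:  <1:lead b4 r>
9. timeout(2):  <2:cand b8 r>
10. deliver 2→0:  <0:foll b8 ->
11. deliver 0→2:  <2:lead b8 r>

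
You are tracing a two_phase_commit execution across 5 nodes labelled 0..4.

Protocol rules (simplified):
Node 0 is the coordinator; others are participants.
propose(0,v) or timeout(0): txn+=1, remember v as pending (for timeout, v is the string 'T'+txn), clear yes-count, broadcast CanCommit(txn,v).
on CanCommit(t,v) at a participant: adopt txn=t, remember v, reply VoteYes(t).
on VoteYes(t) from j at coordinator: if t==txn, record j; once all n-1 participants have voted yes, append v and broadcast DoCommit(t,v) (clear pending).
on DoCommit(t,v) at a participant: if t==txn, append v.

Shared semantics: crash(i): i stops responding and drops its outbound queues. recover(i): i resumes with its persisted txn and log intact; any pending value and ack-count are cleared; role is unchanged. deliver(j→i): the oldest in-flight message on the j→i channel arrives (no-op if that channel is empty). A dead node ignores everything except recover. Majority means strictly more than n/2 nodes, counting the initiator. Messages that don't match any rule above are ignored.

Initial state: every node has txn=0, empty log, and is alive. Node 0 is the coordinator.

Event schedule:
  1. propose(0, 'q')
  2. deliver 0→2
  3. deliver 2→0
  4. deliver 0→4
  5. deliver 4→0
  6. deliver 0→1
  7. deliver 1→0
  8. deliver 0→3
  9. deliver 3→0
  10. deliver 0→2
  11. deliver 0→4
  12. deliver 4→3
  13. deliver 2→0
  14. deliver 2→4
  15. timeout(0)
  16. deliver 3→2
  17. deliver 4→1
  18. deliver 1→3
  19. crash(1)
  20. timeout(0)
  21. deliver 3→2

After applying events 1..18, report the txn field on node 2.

1. propose(0,'q'):  <0:coor t1 ->
2. deliver 0→2:  <2:part t1 ->
3. deliver 2→0:  nop
4. deliver 0→4:  <4:part t1 ->
5. deliver 4→0:  nop
6. deliver 0→1:  <1:part t1 ->
7. deliver 1→0:  nop
8. deliver 0→3:  <3:part t1 ->
9. deliver 3→0:  <0:coor t1 q>
10. deliver 0→2:  <2:part t1 q>
11. deliver 0→4:  <4:part t1 q>
12. deliver 4→3:  nop
13. deliver 2→0:  nop
14. deliver 2→4:  nop
15. timeout(0):  <0:coor t2 q>
16. deliver 3→2:  nop
17. deliver 4→1:  nop
18. deliver 1→3:  nop

1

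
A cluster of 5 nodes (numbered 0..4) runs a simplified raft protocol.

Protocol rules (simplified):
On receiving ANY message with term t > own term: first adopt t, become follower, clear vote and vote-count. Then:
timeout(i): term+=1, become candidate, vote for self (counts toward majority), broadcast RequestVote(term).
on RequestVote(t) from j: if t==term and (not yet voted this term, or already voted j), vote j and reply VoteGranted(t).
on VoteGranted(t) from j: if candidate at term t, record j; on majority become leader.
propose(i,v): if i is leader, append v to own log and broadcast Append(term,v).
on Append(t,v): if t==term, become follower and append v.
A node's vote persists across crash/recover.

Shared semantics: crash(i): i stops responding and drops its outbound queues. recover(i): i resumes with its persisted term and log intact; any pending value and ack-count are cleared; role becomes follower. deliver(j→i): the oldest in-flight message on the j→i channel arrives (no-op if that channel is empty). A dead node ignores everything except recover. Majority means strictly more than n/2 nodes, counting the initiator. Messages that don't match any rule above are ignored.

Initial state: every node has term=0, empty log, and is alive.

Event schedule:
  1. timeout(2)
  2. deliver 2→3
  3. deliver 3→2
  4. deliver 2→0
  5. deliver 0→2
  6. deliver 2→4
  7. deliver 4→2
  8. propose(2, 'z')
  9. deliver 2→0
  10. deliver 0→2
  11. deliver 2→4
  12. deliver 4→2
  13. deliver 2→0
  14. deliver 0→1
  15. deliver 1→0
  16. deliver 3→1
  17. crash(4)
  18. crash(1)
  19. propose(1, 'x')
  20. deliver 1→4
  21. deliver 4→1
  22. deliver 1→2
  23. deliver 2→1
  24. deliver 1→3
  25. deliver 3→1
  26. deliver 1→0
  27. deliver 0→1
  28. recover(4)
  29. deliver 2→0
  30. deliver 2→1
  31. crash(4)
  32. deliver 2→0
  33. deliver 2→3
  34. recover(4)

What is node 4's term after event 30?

[1] timeout(2) → N2(cand t1 [-])
[2] deliver 2→3 → N3(foll t1 [-])
[3] deliver 3→2 → ∅
[4] deliver 2→0 → N0(foll t1 [-])
[5] deliver 0→2 → N2(lead t1 [-])
[6] deliver 2→4 → N4(foll t1 [-])
[7] deliver 4→2 → ∅
[8] propose(2,'z') → N2(lead t1 [z])
[9] deliver 2→0 → N0(foll t1 [z])
[10] deliver 0→2 → ∅
[11] deliver 2→4 → N4(foll t1 [z])
[12] deliver 4→2 → ∅
[13] deliver 2→0 → ∅
[14] deliver 0→1 → ∅
[15] deliver 1→0 → ∅
[16] deliver 3→1 → ∅
[17] crash(4) → N4(✗foll t1 [z])
[18] crash(1) → N1(✗foll t0 [-])
[19] propose(1,'x') → ∅
[20] deliver 1→4 → ∅
[21] deliver 4→1 → ∅
[22] deliver 1→2 → ∅
[23] deliver 2→1 → ∅
[24] deliver 1→3 → ∅
[25] deliver 3→1 → ∅
[26] deliver 1→0 → ∅
[27] deliver 0→1 → ∅
[28] recover(4) → N4(foll t1 [z])
[29] deliver 2→0 → ∅
[30] deliver 2→1 → ∅

1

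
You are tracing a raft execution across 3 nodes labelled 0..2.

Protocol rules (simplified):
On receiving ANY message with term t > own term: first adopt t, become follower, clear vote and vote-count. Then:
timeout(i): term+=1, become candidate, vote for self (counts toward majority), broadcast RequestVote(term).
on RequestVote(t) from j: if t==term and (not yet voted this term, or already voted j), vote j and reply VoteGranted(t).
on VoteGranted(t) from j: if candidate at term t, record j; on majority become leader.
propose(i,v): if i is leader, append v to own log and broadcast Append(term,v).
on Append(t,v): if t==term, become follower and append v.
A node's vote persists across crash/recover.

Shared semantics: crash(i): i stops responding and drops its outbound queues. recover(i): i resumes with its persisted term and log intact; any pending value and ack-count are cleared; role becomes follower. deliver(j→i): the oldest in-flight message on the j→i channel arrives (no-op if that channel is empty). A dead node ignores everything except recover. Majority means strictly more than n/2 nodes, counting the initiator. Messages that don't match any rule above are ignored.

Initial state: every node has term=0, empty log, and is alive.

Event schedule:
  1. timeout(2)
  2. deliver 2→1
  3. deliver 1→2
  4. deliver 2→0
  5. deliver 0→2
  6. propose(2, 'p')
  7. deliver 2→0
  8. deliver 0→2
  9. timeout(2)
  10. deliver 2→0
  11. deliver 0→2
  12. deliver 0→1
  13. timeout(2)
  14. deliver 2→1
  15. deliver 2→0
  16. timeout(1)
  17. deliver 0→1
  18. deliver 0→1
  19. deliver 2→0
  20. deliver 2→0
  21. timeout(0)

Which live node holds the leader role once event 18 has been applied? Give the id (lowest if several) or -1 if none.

-1

e1 timeout(2): 2[cand,t=1,-]
e2 deliver 2→1: 1[foll,t=1,-]
e3 deliver 1→2: 2[lead,t=1,-]
e4 deliver 2→0: 0[foll,t=1,-]
e5 deliver 0→2: ·
e6 propose(2,'p'): 2[lead,t=1,p]
e7 deliver 2→0: 0[foll,t=1,p]
e8 deliver 0→2: ·
e9 timeout(2): 2[cand,t=2,p]
e10 deliver 2→0: 0[foll,t=2,p]
e11 deliver 0→2: 2[lead,t=2,p]
e12 deliver 0→1: ·
e13 timeout(2): 2[cand,t=3,p]
e14 deliver 2→1: 1[foll,t=1,p]
e15 deliver 2→0: 0[foll,t=3,p]
e16 timeout(1): 1[cand,t=2,p]
e17 deliver 0→1: ·
e18 deliver 0→1: ·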